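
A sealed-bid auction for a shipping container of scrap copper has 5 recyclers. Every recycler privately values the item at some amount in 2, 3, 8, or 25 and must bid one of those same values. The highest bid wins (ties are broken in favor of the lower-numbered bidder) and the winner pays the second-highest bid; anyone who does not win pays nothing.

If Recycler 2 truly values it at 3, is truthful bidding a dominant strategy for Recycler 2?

Check each profile of the others' bids and compare truth against every alternative bid.
Others bid (2, 2, 2, 2): truth gives 1, best alternative gives 1.
Others bid (2, 2, 2, 3): truth gives 0, best alternative gives 0.
Others bid (2, 2, 2, 8): truth gives 0, best alternative gives 0.
Others bid (2, 2, 2, 25): truth gives 0, best alternative gives 0.
Others bid (2, 2, 3, 2): truth gives 0, best alternative gives 0.
Others bid (2, 2, 3, 3): truth gives 0, best alternative gives 0.
(Remaining 250 profiles checked similarly; truth is weakly best in each.)
In every case the truthful bid is at least as good as any alternative, so it is a dominant strategy.

Yes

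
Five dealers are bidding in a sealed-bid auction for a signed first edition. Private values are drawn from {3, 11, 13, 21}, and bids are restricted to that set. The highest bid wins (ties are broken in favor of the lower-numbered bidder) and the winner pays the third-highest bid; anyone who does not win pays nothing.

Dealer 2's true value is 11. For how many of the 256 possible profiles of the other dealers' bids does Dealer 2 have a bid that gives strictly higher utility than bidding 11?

8

Others bid (3, 3, 3, 13): truth gives 0; bid 13 gives 8 > 0. Violating.
Others bid (3, 3, 3, 21): truth gives 0; bid 21 gives 8 > 0. Violating.
Others bid (3, 3, 13, 3): truth gives 0; bid 13 gives 8 > 0. Violating.
Others bid (3, 3, 21, 3): truth gives 0; bid 21 gives 8 > 0. Violating.
Others bid (3, 3, 3, 3): truth gives 8; no alternative beats it.
Others bid (3, 3, 3, 11): truth gives 8; no alternative beats it.
(Checking all 256 profiles: 8 have a profitable deviation, 248 do not.)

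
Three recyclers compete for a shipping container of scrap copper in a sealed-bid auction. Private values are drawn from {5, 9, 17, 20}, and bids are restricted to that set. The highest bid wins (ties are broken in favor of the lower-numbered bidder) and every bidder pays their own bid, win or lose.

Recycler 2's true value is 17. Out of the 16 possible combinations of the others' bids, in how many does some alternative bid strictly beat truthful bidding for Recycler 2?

Others bid (5, 5): truth gives 0; bid 9 gives 8 > 0. Violating.
Others bid (5, 9): truth gives 0; bid 9 gives 8 > 0. Violating.
Others bid (5, 20): truth gives -17; bid 20 gives -3 > -17. Violating.
Others bid (9, 20): truth gives -17; bid 20 gives -3 > -17. Violating.
Others bid (5, 17): truth gives 0; no alternative beats it.
Others bid (9, 5): truth gives 0; no alternative beats it.
(Checking all 16 profiles: 12 have a profitable deviation, 4 do not.)

12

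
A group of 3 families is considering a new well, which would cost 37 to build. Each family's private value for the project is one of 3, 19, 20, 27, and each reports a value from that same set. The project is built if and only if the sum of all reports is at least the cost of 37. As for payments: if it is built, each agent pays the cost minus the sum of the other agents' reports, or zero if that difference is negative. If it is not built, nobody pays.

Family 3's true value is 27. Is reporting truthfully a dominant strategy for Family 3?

Yes

Check each profile of the others' reports and compare truth against every alternative report.
Others report (19, 19): truth gives 27, best alternative gives 27.
Others report (19, 20): truth gives 27, best alternative gives 27.
Others report (19, 27): truth gives 27, best alternative gives 27.
Others report (20, 19): truth gives 27, best alternative gives 27.
Others report (20, 20): truth gives 27, best alternative gives 27.
Others report (20, 27): truth gives 27, best alternative gives 27.
(Remaining 10 profiles checked similarly; truth is weakly best in each.)
In every case the truthful report is at least as good as any alternative, so it is a dominant strategy.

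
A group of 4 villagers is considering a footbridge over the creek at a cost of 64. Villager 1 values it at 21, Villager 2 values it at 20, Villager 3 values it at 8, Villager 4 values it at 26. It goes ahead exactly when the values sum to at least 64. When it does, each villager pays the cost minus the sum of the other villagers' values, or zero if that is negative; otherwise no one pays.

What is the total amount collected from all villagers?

Total value 75 ≥ cost 64, so it is built.
Villager 1: others sum to 54; max(0, 64 - 54) = 10.
Villager 2: others sum to 55; max(0, 64 - 55) = 9.
Villager 3: others sum to 67; max(0, 64 - 67) = 0.
Villager 4: others sum to 49; max(0, 64 - 49) = 15.
Total collected = 10 + 9 + 0 + 15 = 34.

34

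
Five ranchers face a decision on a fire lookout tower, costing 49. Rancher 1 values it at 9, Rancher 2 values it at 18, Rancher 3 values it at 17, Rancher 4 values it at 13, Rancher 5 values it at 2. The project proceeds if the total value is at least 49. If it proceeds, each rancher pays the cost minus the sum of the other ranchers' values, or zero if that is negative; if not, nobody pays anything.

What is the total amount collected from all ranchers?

Total value 59 ≥ cost 49, so it is built.
Rancher 1: others sum to 50; max(0, 49 - 50) = 0.
Rancher 2: others sum to 41; max(0, 49 - 41) = 8.
Rancher 3: others sum to 42; max(0, 49 - 42) = 7.
Rancher 4: others sum to 46; max(0, 49 - 46) = 3.
Rancher 5: others sum to 57; max(0, 49 - 57) = 0.
Total collected = 0 + 8 + 7 + 3 + 0 = 18.

18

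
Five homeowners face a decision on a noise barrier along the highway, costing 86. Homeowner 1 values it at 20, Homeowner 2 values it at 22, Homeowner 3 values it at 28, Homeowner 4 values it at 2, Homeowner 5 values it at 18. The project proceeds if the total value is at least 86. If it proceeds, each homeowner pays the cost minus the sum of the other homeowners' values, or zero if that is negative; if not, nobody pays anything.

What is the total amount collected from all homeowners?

Total value 90 ≥ cost 86, so it is built.
Homeowner 1: others sum to 70; max(0, 86 - 70) = 16.
Homeowner 2: others sum to 68; max(0, 86 - 68) = 18.
Homeowner 3: others sum to 62; max(0, 86 - 62) = 24.
Homeowner 4: others sum to 88; max(0, 86 - 88) = 0.
Homeowner 5: others sum to 72; max(0, 86 - 72) = 14.
Total collected = 16 + 18 + 24 + 0 + 14 = 72.

72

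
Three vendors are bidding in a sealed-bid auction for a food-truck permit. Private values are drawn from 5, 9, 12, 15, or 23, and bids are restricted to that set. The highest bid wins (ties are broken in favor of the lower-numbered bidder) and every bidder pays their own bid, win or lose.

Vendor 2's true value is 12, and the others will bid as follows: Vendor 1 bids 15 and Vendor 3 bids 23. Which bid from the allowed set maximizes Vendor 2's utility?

Bid 5: loses but pays 5, utility -5.
Bid 9: loses but pays 9, utility -9.
Bid 12: loses but pays 12, utility -12.
Bid 15: loses but pays 15, utility -15.
Bid 23: wins, pays 23, utility 12 - 23 = -11.
The best choice is 5 with utility -5.

5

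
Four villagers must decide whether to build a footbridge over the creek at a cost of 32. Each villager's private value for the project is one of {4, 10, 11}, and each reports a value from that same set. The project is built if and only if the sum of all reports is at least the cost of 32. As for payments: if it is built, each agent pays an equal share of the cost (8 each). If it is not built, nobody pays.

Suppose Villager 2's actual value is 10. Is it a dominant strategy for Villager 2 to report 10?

Yes

Check each profile of the others' reports and compare truth against every alternative report.
Others report (4, 10, 10): truth gives 2, best alternative gives 2.
Others report (4, 10, 11): truth gives 2, best alternative gives 2.
Others report (4, 11, 10): truth gives 2, best alternative gives 2.
Others report (4, 11, 11): truth gives 2, best alternative gives 2.
Others report (10, 4, 10): truth gives 2, best alternative gives 2.
Others report (10, 4, 11): truth gives 2, best alternative gives 2.
(Remaining 21 profiles checked similarly; truth is weakly best in each.)
In every case the truthful report is at least as good as any alternative, so it is a dominant strategy.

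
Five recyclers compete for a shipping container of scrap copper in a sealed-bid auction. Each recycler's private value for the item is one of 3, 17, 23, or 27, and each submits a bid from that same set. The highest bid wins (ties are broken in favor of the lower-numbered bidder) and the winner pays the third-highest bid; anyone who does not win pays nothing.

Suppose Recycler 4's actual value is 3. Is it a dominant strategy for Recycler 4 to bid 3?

Check each profile of the others' bids and compare truth against every alternative bid.
Others bid (3, 3, 3, 3): truth gives 0, best alternative gives 0.
Others bid (3, 3, 3, 17): truth gives 0, best alternative gives 0.
Others bid (3, 3, 3, 23): truth gives 0, best alternative gives 0.
Others bid (3, 3, 3, 27): truth gives 0, best alternative gives 0.
Others bid (3, 3, 17, 3): truth gives 0, best alternative gives 0.
Others bid (3, 3, 17, 17): truth gives 0, best alternative gives 0.
(Remaining 250 profiles checked similarly; truth is weakly best in each.)
In every case the truthful bid is at least as good as any alternative, so it is a dominant strategy.

Yes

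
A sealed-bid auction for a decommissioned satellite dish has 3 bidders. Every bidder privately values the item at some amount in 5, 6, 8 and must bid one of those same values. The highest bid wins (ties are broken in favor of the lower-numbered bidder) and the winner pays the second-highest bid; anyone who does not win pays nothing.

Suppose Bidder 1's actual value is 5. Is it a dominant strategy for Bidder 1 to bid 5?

Check each profile of the others' bids and compare truth against every alternative bid.
Others bid (5, 6): truth gives 0, best alternative gives -1.
Others bid (6, 5): truth gives 0, best alternative gives -1.
Others bid (6, 6): truth gives 0, best alternative gives -1.
Others bid (5, 5): truth gives 0, best alternative gives 0.
Others bid (5, 8): truth gives 0, best alternative gives 0.
Others bid (6, 8): truth gives 0, best alternative gives 0.
(Remaining 3 profiles checked similarly; truth is weakly best in each.)
In every case the truthful bid is at least as good as any alternative, so it is a dominant strategy.

Yes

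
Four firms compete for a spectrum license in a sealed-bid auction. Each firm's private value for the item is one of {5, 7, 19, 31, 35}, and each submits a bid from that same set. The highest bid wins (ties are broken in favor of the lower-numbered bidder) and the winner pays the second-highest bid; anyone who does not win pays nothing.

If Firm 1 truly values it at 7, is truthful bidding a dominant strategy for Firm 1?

Check each profile of the others' bids and compare truth against every alternative bid.
Others bid (5, 5, 5): truth gives 2, best alternative gives 2.
Others bid (5, 5, 7): truth gives 0, best alternative gives 0.
Others bid (5, 5, 19): truth gives 0, best alternative gives 0.
Others bid (5, 5, 31): truth gives 0, best alternative gives 0.
Others bid (5, 5, 35): truth gives 0, best alternative gives 0.
Others bid (5, 7, 5): truth gives 0, best alternative gives 0.
(Remaining 119 profiles checked similarly; truth is weakly best in each.)
In every case the truthful bid is at least as good as any alternative, so it is a dominant strategy.

Yes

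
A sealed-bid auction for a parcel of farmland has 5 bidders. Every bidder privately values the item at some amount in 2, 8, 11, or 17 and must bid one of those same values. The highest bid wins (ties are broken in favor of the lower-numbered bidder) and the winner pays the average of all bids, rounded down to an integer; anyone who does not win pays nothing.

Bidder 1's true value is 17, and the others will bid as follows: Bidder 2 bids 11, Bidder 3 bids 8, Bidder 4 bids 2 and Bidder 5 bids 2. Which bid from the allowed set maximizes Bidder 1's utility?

11

Bid 2: loses, pays 0, utility 0.
Bid 8: loses, pays 0, utility 0.
Bid 11: wins, pays 6, utility 17 - 6 = 11.
Bid 17: wins, pays 8, utility 17 - 8 = 9.
The best choice is 11 with utility 11.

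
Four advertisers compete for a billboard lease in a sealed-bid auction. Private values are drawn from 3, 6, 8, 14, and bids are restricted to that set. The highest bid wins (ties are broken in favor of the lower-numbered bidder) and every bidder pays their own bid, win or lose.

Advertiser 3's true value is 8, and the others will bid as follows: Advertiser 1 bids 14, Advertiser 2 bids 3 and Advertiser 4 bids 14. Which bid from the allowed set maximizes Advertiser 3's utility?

3

Bid 3: loses but pays 3, utility -3.
Bid 6: loses but pays 6, utility -6.
Bid 8: loses but pays 8, utility -8.
Bid 14: loses but pays 14, utility -14.
The best choice is 3 with utility -3.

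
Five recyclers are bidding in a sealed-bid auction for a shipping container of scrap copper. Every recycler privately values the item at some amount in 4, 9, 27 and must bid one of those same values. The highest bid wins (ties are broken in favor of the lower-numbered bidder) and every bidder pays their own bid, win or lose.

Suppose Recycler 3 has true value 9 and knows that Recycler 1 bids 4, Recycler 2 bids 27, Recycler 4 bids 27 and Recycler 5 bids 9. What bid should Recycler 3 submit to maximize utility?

4

Bid 4: loses but pays 4, utility -4.
Bid 9: loses but pays 9, utility -9.
Bid 27: loses but pays 27, utility -27.
The best choice is 4 with utility -4.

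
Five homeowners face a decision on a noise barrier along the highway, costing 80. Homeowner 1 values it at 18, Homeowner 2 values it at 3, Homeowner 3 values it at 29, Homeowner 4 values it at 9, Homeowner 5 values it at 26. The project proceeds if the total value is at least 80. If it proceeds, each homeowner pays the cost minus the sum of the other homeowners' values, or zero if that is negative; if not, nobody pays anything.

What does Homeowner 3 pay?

24

Total value 85 ≥ cost 80, so the project is built.
The other homeowners' values sum to 56.
Cost minus that sum is 80 - 56 = 24.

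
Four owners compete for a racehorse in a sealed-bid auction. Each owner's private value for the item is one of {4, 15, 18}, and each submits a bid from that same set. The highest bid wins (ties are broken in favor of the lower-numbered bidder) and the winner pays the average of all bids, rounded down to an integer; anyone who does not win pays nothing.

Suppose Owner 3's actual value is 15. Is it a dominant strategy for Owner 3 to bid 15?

No

Consider the case where Owner 1 bids 4, Owner 2 bids 4 and Owner 4 bids 18.
Truthful bid 15: loses, pays 0, utility 0.
Bid 18 instead: wins, pays 11, utility 15 - 11 = 4.
Since 4 > 0, bidding 18 is strictly better here, so truthful bidding is not dominant.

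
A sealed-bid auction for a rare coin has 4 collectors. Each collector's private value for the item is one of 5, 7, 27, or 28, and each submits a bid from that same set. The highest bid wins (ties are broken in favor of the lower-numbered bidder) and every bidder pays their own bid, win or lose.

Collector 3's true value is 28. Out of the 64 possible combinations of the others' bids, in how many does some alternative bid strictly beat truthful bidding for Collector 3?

Others bid (5, 5, 5): truth gives 0; bid 7 gives 21 > 0. Violating.
Others bid (5, 5, 7): truth gives 0; bid 7 gives 21 > 0. Violating.
Others bid (5, 5, 27): truth gives 0; bid 27 gives 1 > 0. Violating.
Others bid (5, 7, 5): truth gives 0; bid 27 gives 1 > 0. Violating.
Others bid (5, 5, 28): truth gives 0; no alternative beats it.
Others bid (5, 7, 28): truth gives 0; no alternative beats it.
(Checking all 64 profiles: 40 have a profitable deviation, 24 do not.)

40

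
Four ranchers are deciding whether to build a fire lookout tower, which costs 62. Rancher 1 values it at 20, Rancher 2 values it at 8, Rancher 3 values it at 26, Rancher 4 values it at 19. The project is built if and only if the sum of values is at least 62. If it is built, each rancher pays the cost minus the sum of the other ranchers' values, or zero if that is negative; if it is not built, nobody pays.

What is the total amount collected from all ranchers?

Total value 73 ≥ cost 62, so it is built.
Rancher 1: others sum to 53; max(0, 62 - 53) = 9.
Rancher 2: others sum to 65; max(0, 62 - 65) = 0.
Rancher 3: others sum to 47; max(0, 62 - 47) = 15.
Rancher 4: others sum to 54; max(0, 62 - 54) = 8.
Total collected = 9 + 0 + 15 + 8 = 32.

32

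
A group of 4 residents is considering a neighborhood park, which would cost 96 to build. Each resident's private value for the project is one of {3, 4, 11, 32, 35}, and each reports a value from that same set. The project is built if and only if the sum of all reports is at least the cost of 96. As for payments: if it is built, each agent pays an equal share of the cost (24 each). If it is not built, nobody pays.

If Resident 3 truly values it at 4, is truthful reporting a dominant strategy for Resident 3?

Yes

Check each profile of the others' reports and compare truth against every alternative report.
Others report (32, 32, 32): truth gives -20, best alternative gives -20.
Others report (32, 32, 35): truth gives -20, best alternative gives -20.
Others report (32, 35, 32): truth gives -20, best alternative gives -20.
Others report (32, 35, 35): truth gives -20, best alternative gives -20.
Others report (35, 32, 32): truth gives -20, best alternative gives -20.
Others report (35, 32, 35): truth gives -20, best alternative gives -20.
(Remaining 119 profiles checked similarly; truth is weakly best in each.)
In every case the truthful report is at least as good as any alternative, so it is a dominant strategy.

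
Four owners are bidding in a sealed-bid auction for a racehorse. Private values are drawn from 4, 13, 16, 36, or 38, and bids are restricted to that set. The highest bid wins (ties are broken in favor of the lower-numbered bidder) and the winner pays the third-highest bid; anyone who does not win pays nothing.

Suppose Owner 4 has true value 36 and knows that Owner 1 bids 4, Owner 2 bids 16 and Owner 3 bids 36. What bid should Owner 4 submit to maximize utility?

Bid 4: loses, pays 0, utility 0.
Bid 13: loses, pays 0, utility 0.
Bid 16: loses, pays 0, utility 0.
Bid 36: loses, pays 0, utility 0.
Bid 38: wins, pays 16, utility 36 - 16 = 20.
The best choice is 38 with utility 20.

38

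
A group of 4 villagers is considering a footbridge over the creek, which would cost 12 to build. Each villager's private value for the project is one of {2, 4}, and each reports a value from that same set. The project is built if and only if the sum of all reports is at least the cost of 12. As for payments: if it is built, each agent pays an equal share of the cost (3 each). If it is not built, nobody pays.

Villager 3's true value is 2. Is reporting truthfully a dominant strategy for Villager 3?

Yes

Check each profile of the others' reports and compare truth against every alternative report.
Others report (2, 2, 4): truth gives 0, best alternative gives -1.
Others report (2, 4, 2): truth gives 0, best alternative gives -1.
Others report (4, 2, 2): truth gives 0, best alternative gives -1.
Others report (2, 4, 4): truth gives -1, best alternative gives -1.
Others report (4, 2, 4): truth gives -1, best alternative gives -1.
Others report (4, 4, 2): truth gives -1, best alternative gives -1.
(Remaining 2 profiles checked similarly; truth is weakly best in each.)
In every case the truthful report is at least as good as any alternative, so it is a dominant strategy.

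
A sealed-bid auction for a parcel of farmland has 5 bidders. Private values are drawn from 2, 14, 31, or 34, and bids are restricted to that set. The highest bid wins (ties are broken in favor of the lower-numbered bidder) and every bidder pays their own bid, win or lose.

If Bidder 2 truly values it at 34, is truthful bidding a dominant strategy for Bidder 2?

Consider the case where Bidder 1 bids 2, Bidder 3 bids 2, Bidder 4 bids 2 and Bidder 5 bids 2.
Truthful bid 34: wins, pays 34, utility 34 - 34 = 0.
Bid 14 instead: wins, pays 14, utility 34 - 14 = 20.
Since 20 > 0, bidding 14 is strictly better here, so truthful bidding is not dominant.

No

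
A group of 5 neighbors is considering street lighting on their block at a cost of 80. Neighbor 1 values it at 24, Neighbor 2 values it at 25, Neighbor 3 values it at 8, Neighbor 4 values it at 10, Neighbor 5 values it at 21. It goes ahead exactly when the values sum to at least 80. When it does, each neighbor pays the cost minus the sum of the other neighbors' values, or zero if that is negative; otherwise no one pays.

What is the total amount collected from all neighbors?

48

Total value 88 ≥ cost 80, so it is built.
Neighbor 1: others sum to 64; max(0, 80 - 64) = 16.
Neighbor 2: others sum to 63; max(0, 80 - 63) = 17.
Neighbor 3: others sum to 80; max(0, 80 - 80) = 0.
Neighbor 4: others sum to 78; max(0, 80 - 78) = 2.
Neighbor 5: others sum to 67; max(0, 80 - 67) = 13.
Total collected = 16 + 17 + 0 + 2 + 13 = 48.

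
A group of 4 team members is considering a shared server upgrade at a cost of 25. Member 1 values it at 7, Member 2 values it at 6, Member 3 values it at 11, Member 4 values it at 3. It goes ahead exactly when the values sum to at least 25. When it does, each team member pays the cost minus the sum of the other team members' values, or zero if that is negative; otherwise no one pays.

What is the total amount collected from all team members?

Total value 27 ≥ cost 25, so it is built.
Member 1: others sum to 20; max(0, 25 - 20) = 5.
Member 2: others sum to 21; max(0, 25 - 21) = 4.
Member 3: others sum to 16; max(0, 25 - 16) = 9.
Member 4: others sum to 24; max(0, 25 - 24) = 1.
Total collected = 5 + 4 + 9 + 1 = 19.

19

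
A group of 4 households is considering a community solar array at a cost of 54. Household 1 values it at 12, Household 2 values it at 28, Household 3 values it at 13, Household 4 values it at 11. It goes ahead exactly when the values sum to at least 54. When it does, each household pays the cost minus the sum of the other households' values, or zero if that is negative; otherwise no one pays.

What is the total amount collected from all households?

24

Total value 64 ≥ cost 54, so it is built.
Household 1: others sum to 52; max(0, 54 - 52) = 2.
Household 2: others sum to 36; max(0, 54 - 36) = 18.
Household 3: others sum to 51; max(0, 54 - 51) = 3.
Household 4: others sum to 53; max(0, 54 - 53) = 1.
Total collected = 2 + 18 + 3 + 1 = 24.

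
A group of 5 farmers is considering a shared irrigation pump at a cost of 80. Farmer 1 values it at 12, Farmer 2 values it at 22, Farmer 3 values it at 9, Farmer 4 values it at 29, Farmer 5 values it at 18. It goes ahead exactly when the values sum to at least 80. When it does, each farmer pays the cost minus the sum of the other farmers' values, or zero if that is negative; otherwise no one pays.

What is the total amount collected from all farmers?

Total value 90 ≥ cost 80, so it is built.
Farmer 1: others sum to 78; max(0, 80 - 78) = 2.
Farmer 2: others sum to 68; max(0, 80 - 68) = 12.
Farmer 3: others sum to 81; max(0, 80 - 81) = 0.
Farmer 4: others sum to 61; max(0, 80 - 61) = 19.
Farmer 5: others sum to 72; max(0, 80 - 72) = 8.
Total collected = 2 + 12 + 0 + 19 + 8 = 41.

41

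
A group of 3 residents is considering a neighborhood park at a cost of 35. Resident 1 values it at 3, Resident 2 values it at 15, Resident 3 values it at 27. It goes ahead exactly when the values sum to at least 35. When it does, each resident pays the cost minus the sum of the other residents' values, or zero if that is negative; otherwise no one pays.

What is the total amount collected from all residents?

Total value 45 ≥ cost 35, so it is built.
Resident 1: others sum to 42; max(0, 35 - 42) = 0.
Resident 2: others sum to 30; max(0, 35 - 30) = 5.
Resident 3: others sum to 18; max(0, 35 - 18) = 17.
Total collected = 0 + 5 + 17 = 22.

22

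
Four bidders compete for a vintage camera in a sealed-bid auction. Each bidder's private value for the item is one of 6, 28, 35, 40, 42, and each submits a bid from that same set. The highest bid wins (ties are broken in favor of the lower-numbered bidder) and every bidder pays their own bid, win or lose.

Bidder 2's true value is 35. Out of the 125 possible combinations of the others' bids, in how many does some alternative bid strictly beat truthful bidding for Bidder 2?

Others bid (6, 6, 6): truth gives 0; bid 28 gives 7 > 0. Violating.
Others bid (6, 6, 28): truth gives 0; bid 28 gives 7 > 0. Violating.
Others bid (6, 6, 40): truth gives -35; bid 40 gives -5 > -35. Violating.
Others bid (6, 6, 42): truth gives -35; bid 6 gives -6 > -35. Violating.
Others bid (6, 6, 35): truth gives 0; no alternative beats it.
Others bid (6, 28, 35): truth gives 0; no alternative beats it.
(Checking all 125 profiles: 111 have a profitable deviation, 14 do not.)

111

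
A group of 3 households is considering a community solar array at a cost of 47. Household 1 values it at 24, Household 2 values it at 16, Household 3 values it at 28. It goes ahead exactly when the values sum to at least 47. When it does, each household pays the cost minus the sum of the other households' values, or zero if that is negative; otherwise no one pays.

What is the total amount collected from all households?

10

Total value 68 ≥ cost 47, so it is built.
Household 1: others sum to 44; max(0, 47 - 44) = 3.
Household 2: others sum to 52; max(0, 47 - 52) = 0.
Household 3: others sum to 40; max(0, 47 - 40) = 7.
Total collected = 3 + 0 + 7 = 10.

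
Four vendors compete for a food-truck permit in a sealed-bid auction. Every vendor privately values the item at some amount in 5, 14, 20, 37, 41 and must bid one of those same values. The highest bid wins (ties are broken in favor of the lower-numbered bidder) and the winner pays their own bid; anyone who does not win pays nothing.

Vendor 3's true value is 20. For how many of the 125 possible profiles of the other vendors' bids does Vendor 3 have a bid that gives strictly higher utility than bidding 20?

2

Others bid (5, 5, 5): truth gives 0; bid 14 gives 6 > 0. Violating.
Others bid (5, 5, 14): truth gives 0; bid 14 gives 6 > 0. Violating.
Others bid (5, 5, 20): truth gives 0; no alternative beats it.
Others bid (5, 5, 37): truth gives 0; no alternative beats it.
(Checking all 125 profiles: 2 have a profitable deviation, 123 do not.)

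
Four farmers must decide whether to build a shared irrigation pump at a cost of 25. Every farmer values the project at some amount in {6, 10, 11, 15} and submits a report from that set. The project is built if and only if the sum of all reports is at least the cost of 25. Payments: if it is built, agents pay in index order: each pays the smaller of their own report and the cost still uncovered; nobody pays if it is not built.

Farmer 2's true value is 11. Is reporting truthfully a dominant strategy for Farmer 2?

No

Consider the case where Farmer 1 reports 6, Farmer 3 reports 6 and Farmer 4 reports 6.
Truthful report 11: project built, pays 11, utility 11 - 11 = 0.
Report 10 instead: project built, pays 10, utility 11 - 10 = 1.
Since 1 > 0, reporting 10 is strictly better here, so truthful reporting is not dominant.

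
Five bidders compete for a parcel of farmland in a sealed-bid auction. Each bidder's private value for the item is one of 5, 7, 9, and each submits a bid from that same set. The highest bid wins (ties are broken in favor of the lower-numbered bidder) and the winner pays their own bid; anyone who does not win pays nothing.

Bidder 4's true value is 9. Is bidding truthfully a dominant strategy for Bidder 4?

No

Consider the case where Bidder 1 bids 5, Bidder 2 bids 5, Bidder 3 bids 5 and Bidder 5 bids 5.
Truthful bid 9: wins, pays 9, utility 9 - 9 = 0.
Bid 7 instead: wins, pays 7, utility 9 - 7 = 2.
Since 2 > 0, bidding 7 is strictly better here, so truthful bidding is not dominant.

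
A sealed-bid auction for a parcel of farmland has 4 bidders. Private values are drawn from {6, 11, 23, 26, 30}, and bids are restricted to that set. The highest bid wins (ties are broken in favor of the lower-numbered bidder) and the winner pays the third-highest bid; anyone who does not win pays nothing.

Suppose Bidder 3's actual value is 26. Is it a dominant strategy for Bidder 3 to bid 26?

Consider the case where Bidder 1 bids 6, Bidder 2 bids 6 and Bidder 4 bids 30.
Truthful bid 26: loses, pays 0, utility 0.
Bid 30 instead: wins, pays 6, utility 26 - 6 = 20.
Since 20 > 0, bidding 30 is strictly better here, so truthful bidding is not dominant.

No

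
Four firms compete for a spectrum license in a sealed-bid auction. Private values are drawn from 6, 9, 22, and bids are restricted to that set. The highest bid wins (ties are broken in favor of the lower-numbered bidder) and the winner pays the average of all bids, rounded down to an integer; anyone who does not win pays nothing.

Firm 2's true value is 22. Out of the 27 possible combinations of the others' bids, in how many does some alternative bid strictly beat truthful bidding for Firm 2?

Others bid (6, 6, 6): truth gives 12; bid 9 gives 16 > 12. Violating.
Others bid (6, 6, 9): truth gives 12; bid 9 gives 15 > 12. Violating.
Others bid (6, 9, 6): truth gives 12; bid 9 gives 15 > 12. Violating.
Others bid (6, 9, 9): truth gives 11; bid 9 gives 14 > 11. Violating.
Others bid (6, 6, 22): truth gives 8; no alternative beats it.
Others bid (6, 9, 22): truth gives 8; no alternative beats it.
(Checking all 27 profiles: 4 have a profitable deviation, 23 do not.)

4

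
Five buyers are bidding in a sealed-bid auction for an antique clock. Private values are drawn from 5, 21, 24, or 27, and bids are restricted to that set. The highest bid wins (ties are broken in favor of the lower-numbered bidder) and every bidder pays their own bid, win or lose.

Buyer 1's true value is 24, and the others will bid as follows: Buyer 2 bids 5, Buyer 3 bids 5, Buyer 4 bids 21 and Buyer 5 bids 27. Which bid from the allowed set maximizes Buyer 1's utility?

27

Bid 5: loses but pays 5, utility -5.
Bid 21: loses but pays 21, utility -21.
Bid 24: loses but pays 24, utility -24.
Bid 27: wins, pays 27, utility 24 - 27 = -3.
The best choice is 27 with utility -3.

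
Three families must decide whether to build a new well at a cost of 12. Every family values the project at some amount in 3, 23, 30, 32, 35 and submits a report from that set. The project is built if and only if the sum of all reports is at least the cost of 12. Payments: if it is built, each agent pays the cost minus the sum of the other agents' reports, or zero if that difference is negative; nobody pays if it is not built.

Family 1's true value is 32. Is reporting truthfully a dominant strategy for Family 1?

Yes

Check each profile of the others' reports and compare truth against every alternative report.
Others report (3, 23): truth gives 32, best alternative gives 32.
Others report (3, 30): truth gives 32, best alternative gives 32.
Others report (3, 32): truth gives 32, best alternative gives 32.
Others report (3, 35): truth gives 32, best alternative gives 32.
Others report (23, 3): truth gives 32, best alternative gives 32.
Others report (23, 23): truth gives 32, best alternative gives 32.
(Remaining 19 profiles checked similarly; truth is weakly best in each.)
In every case the truthful report is at least as good as any alternative, so it is a dominant strategy.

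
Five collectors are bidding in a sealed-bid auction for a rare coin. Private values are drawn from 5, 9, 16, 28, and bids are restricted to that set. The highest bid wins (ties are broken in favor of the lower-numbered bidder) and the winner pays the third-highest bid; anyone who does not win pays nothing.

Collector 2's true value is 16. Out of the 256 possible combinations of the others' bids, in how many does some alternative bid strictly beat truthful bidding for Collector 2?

32

Others bid (5, 5, 5, 28): truth gives 0; bid 28 gives 11 > 0. Violating.
Others bid (5, 5, 9, 28): truth gives 0; bid 28 gives 7 > 0. Violating.
Others bid (5, 5, 28, 5): truth gives 0; bid 28 gives 11 > 0. Violating.
Others bid (5, 5, 28, 9): truth gives 0; bid 28 gives 7 > 0. Violating.
Others bid (5, 5, 5, 5): truth gives 11; no alternative beats it.
Others bid (5, 5, 5, 9): truth gives 11; no alternative beats it.
(Checking all 256 profiles: 32 have a profitable deviation, 224 do not.)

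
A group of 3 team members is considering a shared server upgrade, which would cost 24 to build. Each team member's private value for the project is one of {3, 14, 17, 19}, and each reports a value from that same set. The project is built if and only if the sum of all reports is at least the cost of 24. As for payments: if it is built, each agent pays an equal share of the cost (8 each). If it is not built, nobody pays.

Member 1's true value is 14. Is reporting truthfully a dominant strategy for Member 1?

No

Consider the case where Member 2 reports 3 and Member 3 reports 3.
Truthful report 14: project not built, utility 0.
Report 19 instead: project built, pays 8, utility 14 - 8 = 6.
Since 6 > 0, reporting 19 is strictly better here, so truthful reporting is not dominant.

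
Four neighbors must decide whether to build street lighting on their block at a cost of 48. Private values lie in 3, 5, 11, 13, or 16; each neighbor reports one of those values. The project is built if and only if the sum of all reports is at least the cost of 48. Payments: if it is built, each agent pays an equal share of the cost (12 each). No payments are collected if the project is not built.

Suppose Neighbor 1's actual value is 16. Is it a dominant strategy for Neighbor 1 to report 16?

Yes

Check each profile of the others' reports and compare truth against every alternative report.
Others report (3, 13, 16): truth gives 4, best alternative gives 0.
Others report (3, 16, 13): truth gives 4, best alternative gives 0.
Others report (5, 11, 16): truth gives 4, best alternative gives 0.
Others report (5, 13, 16): truth gives 4, best alternative gives 0.
Others report (5, 16, 11): truth gives 4, best alternative gives 0.
Others report (5, 16, 13): truth gives 4, best alternative gives 0.
(Remaining 119 profiles checked similarly; truth is weakly best in each.)
In every case the truthful report is at least as good as any alternative, so it is a dominant strategy.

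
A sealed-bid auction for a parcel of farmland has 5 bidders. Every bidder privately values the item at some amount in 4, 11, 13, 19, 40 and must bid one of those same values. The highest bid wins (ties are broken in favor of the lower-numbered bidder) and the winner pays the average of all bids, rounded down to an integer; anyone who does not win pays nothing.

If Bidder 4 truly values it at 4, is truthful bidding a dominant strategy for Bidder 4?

Check each profile of the others' bids and compare truth against every alternative bid.
Others bid (4, 4, 4, 11): truth gives 0, best alternative gives -2.
Others bid (4, 4, 4, 4): truth gives 0, best alternative gives -1.
Others bid (4, 4, 4, 13): truth gives 0, best alternative gives 0.
Others bid (4, 4, 4, 19): truth gives 0, best alternative gives 0.
Others bid (4, 4, 4, 40): truth gives 0, best alternative gives 0.
Others bid (4, 4, 11, 4): truth gives 0, best alternative gives 0.
(Remaining 619 profiles checked similarly; truth is weakly best in each.)
In every case the truthful bid is at least as good as any alternative, so it is a dominant strategy.

Yes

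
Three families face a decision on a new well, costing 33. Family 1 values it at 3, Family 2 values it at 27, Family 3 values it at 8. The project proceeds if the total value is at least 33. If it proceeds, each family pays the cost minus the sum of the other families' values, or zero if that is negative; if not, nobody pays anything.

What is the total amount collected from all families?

25

Total value 38 ≥ cost 33, so it is built.
Family 1: others sum to 35; max(0, 33 - 35) = 0.
Family 2: others sum to 11; max(0, 33 - 11) = 22.
Family 3: others sum to 30; max(0, 33 - 30) = 3.
Total collected = 0 + 22 + 3 = 25.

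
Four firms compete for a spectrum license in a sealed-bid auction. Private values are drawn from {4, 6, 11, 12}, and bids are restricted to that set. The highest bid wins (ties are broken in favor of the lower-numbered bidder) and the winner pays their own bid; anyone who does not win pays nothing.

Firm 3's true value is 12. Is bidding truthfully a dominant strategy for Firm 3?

No

Consider the case where Firm 1 bids 4, Firm 2 bids 4 and Firm 4 bids 4.
Truthful bid 12: wins, pays 12, utility 12 - 12 = 0.
Bid 6 instead: wins, pays 6, utility 12 - 6 = 6.
Since 6 > 0, bidding 6 is strictly better here, so truthful bidding is not dominant.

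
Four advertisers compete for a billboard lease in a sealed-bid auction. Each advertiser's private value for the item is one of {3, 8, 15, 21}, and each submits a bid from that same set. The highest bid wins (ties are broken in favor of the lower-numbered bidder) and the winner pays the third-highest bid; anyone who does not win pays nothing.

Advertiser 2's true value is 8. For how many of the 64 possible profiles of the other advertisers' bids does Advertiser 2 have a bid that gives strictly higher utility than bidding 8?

6

Others bid (3, 3, 15): truth gives 0; bid 15 gives 5 > 0. Violating.
Others bid (3, 3, 21): truth gives 0; bid 21 gives 5 > 0. Violating.
Others bid (3, 15, 3): truth gives 0; bid 15 gives 5 > 0. Violating.
Others bid (3, 21, 3): truth gives 0; bid 21 gives 5 > 0. Violating.
Others bid (3, 3, 3): truth gives 5; no alternative beats it.
Others bid (3, 3, 8): truth gives 5; no alternative beats it.
(Checking all 64 profiles: 6 have a profitable deviation, 58 do not.)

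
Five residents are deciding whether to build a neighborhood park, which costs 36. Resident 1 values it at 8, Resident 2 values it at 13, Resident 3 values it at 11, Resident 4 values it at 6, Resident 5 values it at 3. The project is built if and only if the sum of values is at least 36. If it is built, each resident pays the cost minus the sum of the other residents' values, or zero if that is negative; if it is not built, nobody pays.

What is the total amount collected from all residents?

18

Total value 41 ≥ cost 36, so it is built.
Resident 1: others sum to 33; max(0, 36 - 33) = 3.
Resident 2: others sum to 28; max(0, 36 - 28) = 8.
Resident 3: others sum to 30; max(0, 36 - 30) = 6.
Resident 4: others sum to 35; max(0, 36 - 35) = 1.
Resident 5: others sum to 38; max(0, 36 - 38) = 0.
Total collected = 3 + 8 + 6 + 1 + 0 = 18.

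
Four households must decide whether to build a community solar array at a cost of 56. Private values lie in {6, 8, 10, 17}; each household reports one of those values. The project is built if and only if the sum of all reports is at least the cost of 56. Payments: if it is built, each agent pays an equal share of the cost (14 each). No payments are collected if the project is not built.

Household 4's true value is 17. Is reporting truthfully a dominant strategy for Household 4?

Check each profile of the others' reports and compare truth against every alternative report.
Others report (6, 17, 17): truth gives 3, best alternative gives 0.
Others report (8, 17, 17): truth gives 3, best alternative gives 0.
Others report (10, 17, 17): truth gives 3, best alternative gives 0.
Others report (17, 6, 17): truth gives 3, best alternative gives 0.
Others report (17, 8, 17): truth gives 3, best alternative gives 0.
Others report (17, 10, 17): truth gives 3, best alternative gives 0.
(Remaining 58 profiles checked similarly; truth is weakly best in each.)
In every case the truthful report is at least as good as any alternative, so it is a dominant strategy.

Yes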